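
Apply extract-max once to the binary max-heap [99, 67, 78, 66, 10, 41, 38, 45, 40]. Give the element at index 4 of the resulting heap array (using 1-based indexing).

remove root 99; move last element 40 to root → [40, 67, 78, 66, 10, 41, 38, 45]
40 vs larger child 78 at index 3, swap → [78, 67, 40, 66, 10, 41, 38, 45]
40 vs larger child 41 at index 6, swap → [78, 67, 41, 66, 10, 40, 38, 45]
resulting array: [78, 67, 41, 66, 10, 40, 38, 45]

66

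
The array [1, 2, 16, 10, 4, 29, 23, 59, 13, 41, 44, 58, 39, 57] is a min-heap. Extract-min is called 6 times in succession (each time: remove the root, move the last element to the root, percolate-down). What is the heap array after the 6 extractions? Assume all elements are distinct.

extract-min #1 returns 1:
  remove root 1; move last element 57 to root → [57, 2, 16, 10, 4, 29, 23, 59, 13, 41, 44, 58, 39]
  57 vs smaller child 2 at index 1, swap → [2, 57, 16, 10, 4, 29, 23, 59, 13, 41, 44, 58, 39]
  57 vs smaller child 4 at index 4, swap → [2, 4, 16, 10, 57, 29, 23, 59, 13, 41, 44, 58, 39]
  57 vs smaller child 41 at index 9, swap → [2, 4, 16, 10, 41, 29, 23, 59, 13, 57, 44, 58, 39]
extract-min #2 returns 2:
  remove root 2; move last element 39 to root → [39, 4, 16, 10, 41, 29, 23, 59, 13, 57, 44, 58]
  39 vs smaller child 4 at index 1, swap → [4, 39, 16, 10, 41, 29, 23, 59, 13, 57, 44, 58]
  39 vs smaller child 10 at index 3, swap → [4, 10, 16, 39, 41, 29, 23, 59, 13, 57, 44, 58]
  39 vs smaller child 13 at index 8, swap → [4, 10, 16, 13, 41, 29, 23, 59, 39, 57, 44, 58]
extract-min #3 returns 4:
  remove root 4; move last element 58 to root → [58, 10, 16, 13, 41, 29, 23, 59, 39, 57, 44]
  58 vs smaller child 10 at index 1, swap → [10, 58, 16, 13, 41, 29, 23, 59, 39, 57, 44]
  58 vs smaller child 13 at index 3, swap → [10, 13, 16, 58, 41, 29, 23, 59, 39, 57, 44]
  58 vs smaller child 39 at index 8, swap → [10, 13, 16, 39, 41, 29, 23, 59, 58, 57, 44]
extract-min #4 returns 10:
  remove root 10; move last element 44 to root → [44, 13, 16, 39, 41, 29, 23, 59, 58, 57]
  44 vs smaller child 13 at index 1, swap → [13, 44, 16, 39, 41, 29, 23, 59, 58, 57]
  44 vs smaller child 39 at index 3, swap → [13, 39, 16, 44, 41, 29, 23, 59, 58, 57]
extract-min #5 returns 13:
  remove root 13; move last element 57 to root → [57, 39, 16, 44, 41, 29, 23, 59, 58]
  57 vs smaller child 16 at index 2, swap → [16, 39, 57, 44, 41, 29, 23, 59, 58]
  57 vs smaller child 23 at index 6, swap → [16, 39, 23, 44, 41, 29, 57, 59, 58]
extract-min #6 returns 16:
  remove root 16; move last element 58 to root → [58, 39, 23, 44, 41, 29, 57, 59]
  58 vs smaller child 23 at index 2, swap → [23, 39, 58, 44, 41, 29, 57, 59]
  58 vs smaller child 29 at index 5, swap → [23, 39, 29, 44, 41, 58, 57, 59]

[23, 39, 29, 44, 41, 58, 57, 59]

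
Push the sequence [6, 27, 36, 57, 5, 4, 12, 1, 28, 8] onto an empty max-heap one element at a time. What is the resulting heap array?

[57, 36, 27, 28, 8, 4, 12, 1, 6, 5]

Insert 6:
  append 6 at index 0 → [6] (no swap needed)
Insert 27:
  append 27 at index 1 → [6, 27]
  27 > parent 6 at index 0, swap → [27, 6]
Insert 36:
  append 36 at index 2 → [27, 6, 36]
  36 > parent 27 at index 0, swap → [36, 6, 27]
Insert 57:
  append 57 at index 3 → [36, 6, 27, 57]
  57 > parent 6 at index 1, swap → [36, 57, 27, 6]
  57 > parent 36 at index 0, swap → [57, 36, 27, 6]
Insert 5:
  append 5 at index 4 → [57, 36, 27, 6, 5] (no swap needed)
Insert 4:
  append 4 at index 5 → [57, 36, 27, 6, 5, 4] (no swap needed)
Insert 12:
  append 12 at index 6 → [57, 36, 27, 6, 5, 4, 12] (no swap needed)
Insert 1:
  append 1 at index 7 → [57, 36, 27, 6, 5, 4, 12, 1] (no swap needed)
Insert 28:
  append 28 at index 8 → [57, 36, 27, 6, 5, 4, 12, 1, 28]
  28 > parent 6 at index 3, swap → [57, 36, 27, 28, 5, 4, 12, 1, 6]
Insert 8:
  append 8 at index 9 → [57, 36, 27, 28, 5, 4, 12, 1, 6, 8]
  8 > parent 5 at index 4, swap → [57, 36, 27, 28, 8, 4, 12, 1, 6, 5]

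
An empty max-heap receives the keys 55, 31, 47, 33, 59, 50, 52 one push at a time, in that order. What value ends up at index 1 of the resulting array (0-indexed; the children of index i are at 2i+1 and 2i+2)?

Insert 55:
  append 55 at index 0 → [55] (no swap needed)
Insert 31:
  append 31 at index 1 → [55, 31] (no swap needed)
Insert 47:
  append 47 at index 2 → [55, 31, 47] (no swap needed)
Insert 33:
  append 33 at index 3 → [55, 31, 47, 33]
  33 > parent 31 at index 1, swap → [55, 33, 47, 31]
Insert 59:
  append 59 at index 4 → [55, 33, 47, 31, 59]
  59 > parent 33 at index 1, swap → [55, 59, 47, 31, 33]
  59 > parent 55 at index 0, swap → [59, 55, 47, 31, 33]
Insert 50:
  append 50 at index 5 → [59, 55, 47, 31, 33, 50]
  50 > parent 47 at index 2, swap → [59, 55, 50, 31, 33, 47]
Insert 52:
  append 52 at index 6 → [59, 55, 50, 31, 33, 47, 52]
  52 > parent 50 at index 2, swap → [59, 55, 52, 31, 33, 47, 50]
resulting array: [59, 55, 52, 31, 33, 47, 50]

55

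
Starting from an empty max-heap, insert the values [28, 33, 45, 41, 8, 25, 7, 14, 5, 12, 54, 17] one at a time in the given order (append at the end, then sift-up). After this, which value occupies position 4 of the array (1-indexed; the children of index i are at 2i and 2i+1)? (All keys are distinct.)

28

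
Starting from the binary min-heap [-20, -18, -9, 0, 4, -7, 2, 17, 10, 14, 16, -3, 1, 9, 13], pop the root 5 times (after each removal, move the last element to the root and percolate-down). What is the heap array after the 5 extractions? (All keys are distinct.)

[0, 4, 1, 10, 14, 9, 2, 17, 13, 16]

extract-min #1 returns -20:
  remove root -20; move last element 13 to root → [13, -18, -9, 0, 4, -7, 2, 17, 10, 14, 16, -3, 1, 9]
  13 vs smaller child -18 at index 1, swap → [-18, 13, -9, 0, 4, -7, 2, 17, 10, 14, 16, -3, 1, 9]
  13 vs smaller child 0 at index 3, swap → [-18, 0, -9, 13, 4, -7, 2, 17, 10, 14, 16, -3, 1, 9]
  13 vs smaller child 10 at index 8, swap → [-18, 0, -9, 10, 4, -7, 2, 17, 13, 14, 16, -3, 1, 9]
extract-min #2 returns -18:
  remove root -18; move last element 9 to root → [9, 0, -9, 10, 4, -7, 2, 17, 13, 14, 16, -3, 1]
  9 vs smaller child -9 at index 2, swap → [-9, 0, 9, 10, 4, -7, 2, 17, 13, 14, 16, -3, 1]
  9 vs smaller child -7 at index 5, swap → [-9, 0, -7, 10, 4, 9, 2, 17, 13, 14, 16, -3, 1]
  9 vs smaller child -3 at index 11, swap → [-9, 0, -7, 10, 4, -3, 2, 17, 13, 14, 16, 9, 1]
extract-min #3 returns -9:
  remove root -9; move last element 1 to root → [1, 0, -7, 10, 4, -3, 2, 17, 13, 14, 16, 9]
  1 vs smaller child -7 at index 2, swap → [-7, 0, 1, 10, 4, -3, 2, 17, 13, 14, 16, 9]
  1 vs smaller child -3 at index 5, swap → [-7, 0, -3, 10, 4, 1, 2, 17, 13, 14, 16, 9]
extract-min #4 returns -7:
  remove root -7; move last element 9 to root → [9, 0, -3, 10, 4, 1, 2, 17, 13, 14, 16]
  9 vs smaller child -3 at index 2, swap → [-3, 0, 9, 10, 4, 1, 2, 17, 13, 14, 16]
  9 vs smaller child 1 at index 5, swap → [-3, 0, 1, 10, 4, 9, 2, 17, 13, 14, 16]
extract-min #5 returns -3:
  remove root -3; move last element 16 to root → [16, 0, 1, 10, 4, 9, 2, 17, 13, 14]
  16 vs smaller child 0 at index 1, swap → [0, 16, 1, 10, 4, 9, 2, 17, 13, 14]
  16 vs smaller child 4 at index 4, swap → [0, 4, 1, 10, 16, 9, 2, 17, 13, 14]
  16 vs only child 14 at index 9, swap → [0, 4, 1, 10, 14, 9, 2, 17, 13, 16]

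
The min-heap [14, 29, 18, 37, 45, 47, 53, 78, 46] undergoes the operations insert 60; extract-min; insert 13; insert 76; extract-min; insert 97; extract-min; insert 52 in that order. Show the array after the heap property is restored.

[29, 37, 47, 46, 45, 60, 53, 78, 97, 76, 52]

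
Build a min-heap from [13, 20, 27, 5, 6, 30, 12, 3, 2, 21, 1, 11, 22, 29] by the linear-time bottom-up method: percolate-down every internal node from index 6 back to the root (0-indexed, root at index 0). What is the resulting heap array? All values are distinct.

[1, 2, 11, 3, 6, 22, 12, 13, 5, 21, 20, 30, 27, 29]

sift down from index 6: already satisfies heap property
sift down from index 5:
  30 vs smaller child 11 at index 11, swap → [13, 20, 27, 5, 6, 11, 12, 3, 2, 21, 1, 30, 22, 29]
sift down from index 4:
  6 vs smaller child 1 at index 10, swap → [13, 20, 27, 5, 1, 11, 12, 3, 2, 21, 6, 30, 22, 29]
sift down from index 3:
  5 vs smaller child 2 at index 8, swap → [13, 20, 27, 2, 1, 11, 12, 3, 5, 21, 6, 30, 22, 29]
sift down from index 2:
  27 vs smaller child 11 at index 5, swap → [13, 20, 11, 2, 1, 27, 12, 3, 5, 21, 6, 30, 22, 29]
  27 vs smaller child 22 at index 12, swap → [13, 20, 11, 2, 1, 22, 12, 3, 5, 21, 6, 30, 27, 29]
sift down from index 1:
  20 vs smaller child 1 at index 4, swap → [13, 1, 11, 2, 20, 22, 12, 3, 5, 21, 6, 30, 27, 29]
  20 vs smaller child 6 at index 10, swap → [13, 1, 11, 2, 6, 22, 12, 3, 5, 21, 20, 30, 27, 29]
sift down from index 0:
  13 vs smaller child 1 at index 1, swap → [1, 13, 11, 2, 6, 22, 12, 3, 5, 21, 20, 30, 27, 29]
  13 vs smaller child 2 at index 3, swap → [1, 2, 11, 13, 6, 22, 12, 3, 5, 21, 20, 30, 27, 29]
  13 vs smaller child 3 at index 7, swap → [1, 2, 11, 3, 6, 22, 12, 13, 5, 21, 20, 30, 27, 29]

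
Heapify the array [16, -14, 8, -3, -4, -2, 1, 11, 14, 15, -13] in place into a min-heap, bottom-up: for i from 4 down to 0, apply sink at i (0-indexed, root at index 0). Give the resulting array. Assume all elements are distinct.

[-14, -13, -2, -3, -4, 8, 1, 11, 14, 15, 16]

sift down from index 4:
  -4 vs smaller child -13 at index 10, swap → [16, -14, 8, -3, -13, -2, 1, 11, 14, 15, -4]
sift down from index 3: already satisfies heap property
sift down from index 2:
  8 vs smaller child -2 at index 5, swap → [16, -14, -2, -3, -13, 8, 1, 11, 14, 15, -4]
sift down from index 1: already satisfies heap property
sift down from index 0:
  16 vs smaller child -14 at index 1, swap → [-14, 16, -2, -3, -13, 8, 1, 11, 14, 15, -4]
  16 vs smaller child -13 at index 4, swap → [-14, -13, -2, -3, 16, 8, 1, 11, 14, 15, -4]
  16 vs smaller child -4 at index 10, swap → [-14, -13, -2, -3, -4, 8, 1, 11, 14, 15, 16]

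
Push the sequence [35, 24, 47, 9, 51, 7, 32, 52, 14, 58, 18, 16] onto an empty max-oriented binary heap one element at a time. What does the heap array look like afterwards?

[58, 52, 35, 47, 51, 16, 32, 9, 14, 24, 18, 7]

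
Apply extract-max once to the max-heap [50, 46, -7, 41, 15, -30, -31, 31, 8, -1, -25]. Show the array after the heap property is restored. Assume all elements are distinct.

remove root 50; move last element -25 to root → [-25, 46, -7, 41, 15, -30, -31, 31, 8, -1]
-25 vs larger child 46 at index 1, swap → [46, -25, -7, 41, 15, -30, -31, 31, 8, -1]
-25 vs larger child 41 at index 3, swap → [46, 41, -7, -25, 15, -30, -31, 31, 8, -1]
-25 vs larger child 31 at index 7, swap → [46, 41, -7, 31, 15, -30, -31, -25, 8, -1]

[46, 41, -7, 31, 15, -30, -31, -25, 8, -1]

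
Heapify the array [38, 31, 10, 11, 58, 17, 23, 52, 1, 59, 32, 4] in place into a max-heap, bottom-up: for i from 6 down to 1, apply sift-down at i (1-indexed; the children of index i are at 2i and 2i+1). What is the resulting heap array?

[59, 58, 23, 52, 38, 17, 10, 11, 1, 31, 32, 4]

sift down from index 6: already satisfies heap property
sift down from index 5:
  58 vs larger child 59 at index 10, swap → [38, 31, 10, 11, 59, 17, 23, 52, 1, 58, 32, 4]
sift down from index 4:
  11 vs larger child 52 at index 8, swap → [38, 31, 10, 52, 59, 17, 23, 11, 1, 58, 32, 4]
sift down from index 3:
  10 vs larger child 23 at index 7, swap → [38, 31, 23, 52, 59, 17, 10, 11, 1, 58, 32, 4]
sift down from index 2:
  31 vs larger child 59 at index 5, swap → [38, 59, 23, 52, 31, 17, 10, 11, 1, 58, 32, 4]
  31 vs larger child 58 at index 10, swap → [38, 59, 23, 52, 58, 17, 10, 11, 1, 31, 32, 4]
sift down from index 1:
  38 vs larger child 59 at index 2, swap → [59, 38, 23, 52, 58, 17, 10, 11, 1, 31, 32, 4]
  38 vs larger child 58 at index 5, swap → [59, 58, 23, 52, 38, 17, 10, 11, 1, 31, 32, 4]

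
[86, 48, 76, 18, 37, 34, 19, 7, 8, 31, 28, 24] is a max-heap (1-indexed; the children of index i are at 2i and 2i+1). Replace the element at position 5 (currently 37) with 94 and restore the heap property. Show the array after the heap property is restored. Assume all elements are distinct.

[94, 86, 76, 18, 48, 34, 19, 7, 8, 31, 28, 24]

set index 5 from 37 to 94 → [86, 48, 76, 18, 94, 34, 19, 7, 8, 31, 28, 24]
94 > parent 48 at index 2, swap → [86, 94, 76, 18, 48, 34, 19, 7, 8, 31, 28, 24]
94 > parent 86 at index 1, swap → [94, 86, 76, 18, 48, 34, 19, 7, 8, 31, 28, 24]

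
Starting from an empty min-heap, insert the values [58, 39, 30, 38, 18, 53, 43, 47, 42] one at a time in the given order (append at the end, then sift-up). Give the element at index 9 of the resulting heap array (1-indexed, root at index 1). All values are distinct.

47

Insert 58:
  append 58 at index 1 → [58] (no swap needed)
Insert 39:
  append 39 at index 2 → [58, 39]
  39 < parent 58 at index 1, swap → [39, 58]
Insert 30:
  append 30 at index 3 → [39, 58, 30]
  30 < parent 39 at index 1, swap → [30, 58, 39]
Insert 38:
  append 38 at index 4 → [30, 58, 39, 38]
  38 < parent 58 at index 2, swap → [30, 38, 39, 58]
Insert 18:
  append 18 at index 5 → [30, 38, 39, 58, 18]
  18 < parent 38 at index 2, swap → [30, 18, 39, 58, 38]
  18 < parent 30 at index 1, swap → [18, 30, 39, 58, 38]
Insert 53:
  append 53 at index 6 → [18, 30, 39, 58, 38, 53] (no swap needed)
Insert 43:
  append 43 at index 7 → [18, 30, 39, 58, 38, 53, 43] (no swap needed)
Insert 47:
  append 47 at index 8 → [18, 30, 39, 58, 38, 53, 43, 47]
  47 < parent 58 at index 4, swap → [18, 30, 39, 47, 38, 53, 43, 58]
Insert 42:
  append 42 at index 9 → [18, 30, 39, 47, 38, 53, 43, 58, 42]
  42 < parent 47 at index 4, swap → [18, 30, 39, 42, 38, 53, 43, 58, 47]
resulting array: [18, 30, 39, 42, 38, 53, 43, 58, 47]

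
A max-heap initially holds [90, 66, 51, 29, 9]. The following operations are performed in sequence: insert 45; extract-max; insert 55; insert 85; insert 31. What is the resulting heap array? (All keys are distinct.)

insert 45:
  append 45 at index 5 → [90, 66, 51, 29, 9, 45] (no swap needed)
extract-max → returns 90:
  remove root 90; move last element 45 to root → [45, 66, 51, 29, 9]
  45 vs larger child 66 at index 1, swap → [66, 45, 51, 29, 9]
insert 55:
  append 55 at index 5 → [66, 45, 51, 29, 9, 55]
  55 > parent 51 at index 2, swap → [66, 45, 55, 29, 9, 51]
insert 85:
  append 85 at index 6 → [66, 45, 55, 29, 9, 51, 85]
  85 > parent 55 at index 2, swap → [66, 45, 85, 29, 9, 51, 55]
  85 > parent 66 at index 0, swap → [85, 45, 66, 29, 9, 51, 55]
insert 31:
  append 31 at index 7 → [85, 45, 66, 29, 9, 51, 55, 31]
  31 > parent 29 at index 3, swap → [85, 45, 66, 31, 9, 51, 55, 29]

[85, 45, 66, 31, 9, 51, 55, 29]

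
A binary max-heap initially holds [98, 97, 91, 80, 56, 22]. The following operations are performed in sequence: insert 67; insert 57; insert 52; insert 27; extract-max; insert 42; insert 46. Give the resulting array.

[97, 80, 91, 57, 56, 22, 67, 27, 52, 42, 46]

insert 67:
  append 67 at index 6 → [98, 97, 91, 80, 56, 22, 67] (no swap needed)
insert 57:
  append 57 at index 7 → [98, 97, 91, 80, 56, 22, 67, 57] (no swap needed)
insert 52:
  append 52 at index 8 → [98, 97, 91, 80, 56, 22, 67, 57, 52] (no swap needed)
insert 27:
  append 27 at index 9 → [98, 97, 91, 80, 56, 22, 67, 57, 52, 27] (no swap needed)
extract-max → returns 98:
  remove root 98; move last element 27 to root → [27, 97, 91, 80, 56, 22, 67, 57, 52]
  27 vs larger child 97 at index 1, swap → [97, 27, 91, 80, 56, 22, 67, 57, 52]
  27 vs larger child 80 at index 3, swap → [97, 80, 91, 27, 56, 22, 67, 57, 52]
  27 vs larger child 57 at index 7, swap → [97, 80, 91, 57, 56, 22, 67, 27, 52]
insert 42:
  append 42 at index 9 → [97, 80, 91, 57, 56, 22, 67, 27, 52, 42] (no swap needed)
insert 46:
  append 46 at index 10 → [97, 80, 91, 57, 56, 22, 67, 27, 52, 42, 46] (no swap needed)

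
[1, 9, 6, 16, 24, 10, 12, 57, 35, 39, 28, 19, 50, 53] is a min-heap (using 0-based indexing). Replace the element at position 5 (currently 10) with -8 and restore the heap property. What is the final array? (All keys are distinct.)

[-8, 9, 1, 16, 24, 6, 12, 57, 35, 39, 28, 19, 50, 53]

set index 5 from 10 to -8 → [1, 9, 6, 16, 24, -8, 12, 57, 35, 39, 28, 19, 50, 53]
-8 < parent 6 at index 2, swap → [1, 9, -8, 16, 24, 6, 12, 57, 35, 39, 28, 19, 50, 53]
-8 < parent 1 at index 0, swap → [-8, 9, 1, 16, 24, 6, 12, 57, 35, 39, 28, 19, 50, 53]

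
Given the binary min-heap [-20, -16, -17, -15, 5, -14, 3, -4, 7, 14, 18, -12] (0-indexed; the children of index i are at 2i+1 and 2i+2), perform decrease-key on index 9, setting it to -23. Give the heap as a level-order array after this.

[-23, -20, -17, -15, -16, -14, 3, -4, 7, 5, 18, -12]

set index 9 from 14 to -23 → [-20, -16, -17, -15, 5, -14, 3, -4, 7, -23, 18, -12]
-23 < parent 5 at index 4, swap → [-20, -16, -17, -15, -23, -14, 3, -4, 7, 5, 18, -12]
-23 < parent -16 at index 1, swap → [-20, -23, -17, -15, -16, -14, 3, -4, 7, 5, 18, -12]
-23 < parent -20 at index 0, swap → [-23, -20, -17, -15, -16, -14, 3, -4, 7, 5, 18, -12]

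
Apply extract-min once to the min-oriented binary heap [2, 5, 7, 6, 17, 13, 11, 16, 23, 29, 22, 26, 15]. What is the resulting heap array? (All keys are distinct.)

[5, 6, 7, 15, 17, 13, 11, 16, 23, 29, 22, 26]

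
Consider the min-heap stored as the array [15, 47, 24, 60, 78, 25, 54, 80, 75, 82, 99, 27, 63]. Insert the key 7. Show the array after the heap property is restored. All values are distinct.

append 7 at index 13 → [15, 47, 24, 60, 78, 25, 54, 80, 75, 82, 99, 27, 63, 7]
7 < parent 54 at index 6, swap → [15, 47, 24, 60, 78, 25, 7, 80, 75, 82, 99, 27, 63, 54]
7 < parent 24 at index 2, swap → [15, 47, 7, 60, 78, 25, 24, 80, 75, 82, 99, 27, 63, 54]
7 < parent 15 at index 0, swap → [7, 47, 15, 60, 78, 25, 24, 80, 75, 82, 99, 27, 63, 54]

[7, 47, 15, 60, 78, 25, 24, 80, 75, 82, 99, 27, 63, 54]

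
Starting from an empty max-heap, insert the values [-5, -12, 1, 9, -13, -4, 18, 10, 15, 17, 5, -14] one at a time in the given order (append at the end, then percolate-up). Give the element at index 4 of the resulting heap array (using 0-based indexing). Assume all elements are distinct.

15

Insert -5:
  append -5 at index 0 → [-5] (no swap needed)
Insert -12:
  append -12 at index 1 → [-5, -12] (no swap needed)
Insert 1:
  append 1 at index 2 → [-5, -12, 1]
  1 > parent -5 at index 0, swap → [1, -12, -5]
Insert 9:
  append 9 at index 3 → [1, -12, -5, 9]
  9 > parent -12 at index 1, swap → [1, 9, -5, -12]
  9 > parent 1 at index 0, swap → [9, 1, -5, -12]
Insert -13:
  append -13 at index 4 → [9, 1, -5, -12, -13] (no swap needed)
Insert -4:
  append -4 at index 5 → [9, 1, -5, -12, -13, -4]
  -4 > parent -5 at index 2, swap → [9, 1, -4, -12, -13, -5]
Insert 18:
  append 18 at index 6 → [9, 1, -4, -12, -13, -5, 18]
  18 > parent -4 at index 2, swap → [9, 1, 18, -12, -13, -5, -4]
  18 > parent 9 at index 0, swap → [18, 1, 9, -12, -13, -5, -4]
Insert 10:
  append 10 at index 7 → [18, 1, 9, -12, -13, -5, -4, 10]
  10 > parent -12 at index 3, swap → [18, 1, 9, 10, -13, -5, -4, -12]
  10 > parent 1 at index 1, swap → [18, 10, 9, 1, -13, -5, -4, -12]
Insert 15:
  append 15 at index 8 → [18, 10, 9, 1, -13, -5, -4, -12, 15]
  15 > parent 1 at index 3, swap → [18, 10, 9, 15, -13, -5, -4, -12, 1]
  15 > parent 10 at index 1, swap → [18, 15, 9, 10, -13, -5, -4, -12, 1]
Insert 17:
  append 17 at index 9 → [18, 15, 9, 10, -13, -5, -4, -12, 1, 17]
  17 > parent -13 at index 4, swap → [18, 15, 9, 10, 17, -5, -4, -12, 1, -13]
  17 > parent 15 at index 1, swap → [18, 17, 9, 10, 15, -5, -4, -12, 1, -13]
Insert 5:
  append 5 at index 10 → [18, 17, 9, 10, 15, -5, -4, -12, 1, -13, 5] (no swap needed)
Insert -14:
  append -14 at index 11 → [18, 17, 9, 10, 15, -5, -4, -12, 1, -13, 5, -14] (no swap needed)
resulting array: [18, 17, 9, 10, 15, -5, -4, -12, 1, -13, 5, -14]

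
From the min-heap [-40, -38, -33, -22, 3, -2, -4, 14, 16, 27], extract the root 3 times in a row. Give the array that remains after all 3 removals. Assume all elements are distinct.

[-22, 3, -4, 14, 27, -2, 16]

extract-min #1 returns -40:
  remove root -40; move last element 27 to root → [27, -38, -33, -22, 3, -2, -4, 14, 16]
  27 vs smaller child -38 at index 1, swap → [-38, 27, -33, -22, 3, -2, -4, 14, 16]
  27 vs smaller child -22 at index 3, swap → [-38, -22, -33, 27, 3, -2, -4, 14, 16]
  27 vs smaller child 14 at index 7, swap → [-38, -22, -33, 14, 3, -2, -4, 27, 16]
extract-min #2 returns -38:
  remove root -38; move last element 16 to root → [16, -22, -33, 14, 3, -2, -4, 27]
  16 vs smaller child -33 at index 2, swap → [-33, -22, 16, 14, 3, -2, -4, 27]
  16 vs smaller child -4 at index 6, swap → [-33, -22, -4, 14, 3, -2, 16, 27]
extract-min #3 returns -33:
  remove root -33; move last element 27 to root → [27, -22, -4, 14, 3, -2, 16]
  27 vs smaller child -22 at index 1, swap → [-22, 27, -4, 14, 3, -2, 16]
  27 vs smaller child 3 at index 4, swap → [-22, 3, -4, 14, 27, -2, 16]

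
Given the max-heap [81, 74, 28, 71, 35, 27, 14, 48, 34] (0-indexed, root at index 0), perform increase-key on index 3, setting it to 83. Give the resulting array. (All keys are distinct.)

[83, 81, 28, 74, 35, 27, 14, 48, 34]

set index 3 from 71 to 83 → [81, 74, 28, 83, 35, 27, 14, 48, 34]
83 > parent 74 at index 1, swap → [81, 83, 28, 74, 35, 27, 14, 48, 34]
83 > parent 81 at index 0, swap → [83, 81, 28, 74, 35, 27, 14, 48, 34]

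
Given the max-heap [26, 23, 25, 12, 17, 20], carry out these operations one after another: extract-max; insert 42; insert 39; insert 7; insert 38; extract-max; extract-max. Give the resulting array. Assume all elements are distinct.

extract-max → returns 26:
  remove root 26; move last element 20 to root → [20, 23, 25, 12, 17]
  20 vs larger child 25 at index 2, swap → [25, 23, 20, 12, 17]
insert 42:
  append 42 at index 5 → [25, 23, 20, 12, 17, 42]
  42 > parent 20 at index 2, swap → [25, 23, 42, 12, 17, 20]
  42 > parent 25 at index 0, swap → [42, 23, 25, 12, 17, 20]
insert 39:
  append 39 at index 6 → [42, 23, 25, 12, 17, 20, 39]
  39 > parent 25 at index 2, swap → [42, 23, 39, 12, 17, 20, 25]
insert 7:
  append 7 at index 7 → [42, 23, 39, 12, 17, 20, 25, 7] (no swap needed)
insert 38:
  append 38 at index 8 → [42, 23, 39, 12, 17, 20, 25, 7, 38]
  38 > parent 12 at index 3, swap → [42, 23, 39, 38, 17, 20, 25, 7, 12]
  38 > parent 23 at index 1, swap → [42, 38, 39, 23, 17, 20, 25, 7, 12]
extract-max → returns 42:
  remove root 42; move last element 12 to root → [12, 38, 39, 23, 17, 20, 25, 7]
  12 vs larger child 39 at index 2, swap → [39, 38, 12, 23, 17, 20, 25, 7]
  12 vs larger child 25 at index 6, swap → [39, 38, 25, 23, 17, 20, 12, 7]
extract-max → returns 39:
  remove root 39; move last element 7 to root → [7, 38, 25, 23, 17, 20, 12]
  7 vs larger child 38 at index 1, swap → [38, 7, 25, 23, 17, 20, 12]
  7 vs larger child 23 at index 3, swap → [38, 23, 25, 7, 17, 20, 12]

[38, 23, 25, 7, 17, 20, 12]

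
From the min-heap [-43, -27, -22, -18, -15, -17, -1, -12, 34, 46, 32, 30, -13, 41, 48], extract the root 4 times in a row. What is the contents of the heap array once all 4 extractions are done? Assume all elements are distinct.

[-17, -15, -13, -12, 32, 30, -1, 48, 34, 46, 41]

extract-min #1 returns -43:
  remove root -43; move last element 48 to root → [48, -27, -22, -18, -15, -17, -1, -12, 34, 46, 32, 30, -13, 41]
  48 vs smaller child -27 at index 1, swap → [-27, 48, -22, -18, -15, -17, -1, -12, 34, 46, 32, 30, -13, 41]
  48 vs smaller child -18 at index 3, swap → [-27, -18, -22, 48, -15, -17, -1, -12, 34, 46, 32, 30, -13, 41]
  48 vs smaller child -12 at index 7, swap → [-27, -18, -22, -12, -15, -17, -1, 48, 34, 46, 32, 30, -13, 41]
extract-min #2 returns -27:
  remove root -27; move last element 41 to root → [41, -18, -22, -12, -15, -17, -1, 48, 34, 46, 32, 30, -13]
  41 vs smaller child -22 at index 2, swap → [-22, -18, 41, -12, -15, -17, -1, 48, 34, 46, 32, 30, -13]
  41 vs smaller child -17 at index 5, swap → [-22, -18, -17, -12, -15, 41, -1, 48, 34, 46, 32, 30, -13]
  41 vs smaller child -13 at index 12, swap → [-22, -18, -17, -12, -15, -13, -1, 48, 34, 46, 32, 30, 41]
extract-min #3 returns -22:
  remove root -22; move last element 41 to root → [41, -18, -17, -12, -15, -13, -1, 48, 34, 46, 32, 30]
  41 vs smaller child -18 at index 1, swap → [-18, 41, -17, -12, -15, -13, -1, 48, 34, 46, 32, 30]
  41 vs smaller child -15 at index 4, swap → [-18, -15, -17, -12, 41, -13, -1, 48, 34, 46, 32, 30]
  41 vs smaller child 32 at index 10, swap → [-18, -15, -17, -12, 32, -13, -1, 48, 34, 46, 41, 30]
extract-min #4 returns -18:
  remove root -18; move last element 30 to root → [30, -15, -17, -12, 32, -13, -1, 48, 34, 46, 41]
  30 vs smaller child -17 at index 2, swap → [-17, -15, 30, -12, 32, -13, -1, 48, 34, 46, 41]
  30 vs smaller child -13 at index 5, swap → [-17, -15, -13, -12, 32, 30, -1, 48, 34, 46, 41]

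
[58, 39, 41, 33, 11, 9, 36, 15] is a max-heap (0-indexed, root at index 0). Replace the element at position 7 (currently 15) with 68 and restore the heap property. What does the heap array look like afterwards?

set index 7 from 15 to 68 → [58, 39, 41, 33, 11, 9, 36, 68]
68 > parent 33 at index 3, swap → [58, 39, 41, 68, 11, 9, 36, 33]
68 > parent 39 at index 1, swap → [58, 68, 41, 39, 11, 9, 36, 33]
68 > parent 58 at index 0, swap → [68, 58, 41, 39, 11, 9, 36, 33]

[68, 58, 41, 39, 11, 9, 36, 33]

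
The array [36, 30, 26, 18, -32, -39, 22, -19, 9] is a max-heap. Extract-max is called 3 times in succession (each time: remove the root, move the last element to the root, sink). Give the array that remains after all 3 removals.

[22, 18, -19, 9, -32, -39]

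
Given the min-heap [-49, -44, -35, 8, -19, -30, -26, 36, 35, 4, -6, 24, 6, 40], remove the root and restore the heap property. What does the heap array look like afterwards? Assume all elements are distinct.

remove root -49; move last element 40 to root → [40, -44, -35, 8, -19, -30, -26, 36, 35, 4, -6, 24, 6]
40 vs smaller child -44 at index 1, swap → [-44, 40, -35, 8, -19, -30, -26, 36, 35, 4, -6, 24, 6]
40 vs smaller child -19 at index 4, swap → [-44, -19, -35, 8, 40, -30, -26, 36, 35, 4, -6, 24, 6]
40 vs smaller child -6 at index 10, swap → [-44, -19, -35, 8, -6, -30, -26, 36, 35, 4, 40, 24, 6]

[-44, -19, -35, 8, -6, -30, -26, 36, 35, 4, 40, 24, 6]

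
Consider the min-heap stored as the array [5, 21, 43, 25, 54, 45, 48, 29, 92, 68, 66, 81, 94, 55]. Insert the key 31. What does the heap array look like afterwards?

append 31 at index 14 → [5, 21, 43, 25, 54, 45, 48, 29, 92, 68, 66, 81, 94, 55, 31]
31 < parent 48 at index 6, swap → [5, 21, 43, 25, 54, 45, 31, 29, 92, 68, 66, 81, 94, 55, 48]
31 < parent 43 at index 2, swap → [5, 21, 31, 25, 54, 45, 43, 29, 92, 68, 66, 81, 94, 55, 48]

[5, 21, 31, 25, 54, 45, 43, 29, 92, 68, 66, 81, 94, 55, 48]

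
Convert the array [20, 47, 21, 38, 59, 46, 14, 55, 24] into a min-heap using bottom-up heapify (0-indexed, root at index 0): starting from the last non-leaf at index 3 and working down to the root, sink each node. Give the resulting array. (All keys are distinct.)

[14, 24, 20, 38, 59, 46, 21, 55, 47]

sift down from index 3:
  38 vs smaller child 24 at index 8, swap → [20, 47, 21, 24, 59, 46, 14, 55, 38]
sift down from index 2:
  21 vs smaller child 14 at index 6, swap → [20, 47, 14, 24, 59, 46, 21, 55, 38]
sift down from index 1:
  47 vs smaller child 24 at index 3, swap → [20, 24, 14, 47, 59, 46, 21, 55, 38]
  47 vs smaller child 38 at index 8, swap → [20, 24, 14, 38, 59, 46, 21, 55, 47]
sift down from index 0:
  20 vs smaller child 14 at index 2, swap → [14, 24, 20, 38, 59, 46, 21, 55, 47]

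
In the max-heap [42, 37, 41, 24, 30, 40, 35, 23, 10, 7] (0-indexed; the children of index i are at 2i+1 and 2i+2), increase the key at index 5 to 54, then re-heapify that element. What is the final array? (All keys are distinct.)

set index 5 from 40 to 54 → [42, 37, 41, 24, 30, 54, 35, 23, 10, 7]
54 > parent 41 at index 2, swap → [42, 37, 54, 24, 30, 41, 35, 23, 10, 7]
54 > parent 42 at index 0, swap → [54, 37, 42, 24, 30, 41, 35, 23, 10, 7]

[54, 37, 42, 24, 30, 41, 35, 23, 10, 7]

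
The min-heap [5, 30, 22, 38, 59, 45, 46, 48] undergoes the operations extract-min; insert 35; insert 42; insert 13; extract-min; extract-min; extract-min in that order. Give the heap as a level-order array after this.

[35, 38, 45, 42, 59, 48, 46]

extract-min → returns 5:
  remove root 5; move last element 48 to root → [48, 30, 22, 38, 59, 45, 46]
  48 vs smaller child 22 at index 2, swap → [22, 30, 48, 38, 59, 45, 46]
  48 vs smaller child 45 at index 5, swap → [22, 30, 45, 38, 59, 48, 46]
insert 35:
  append 35 at index 7 → [22, 30, 45, 38, 59, 48, 46, 35]
  35 < parent 38 at index 3, swap → [22, 30, 45, 35, 59, 48, 46, 38]
insert 42:
  append 42 at index 8 → [22, 30, 45, 35, 59, 48, 46, 38, 42] (no swap needed)
insert 13:
  append 13 at index 9 → [22, 30, 45, 35, 59, 48, 46, 38, 42, 13]
  13 < parent 59 at index 4, swap → [22, 30, 45, 35, 13, 48, 46, 38, 42, 59]
  13 < parent 30 at index 1, swap → [22, 13, 45, 35, 30, 48, 46, 38, 42, 59]
  13 < parent 22 at index 0, swap → [13, 22, 45, 35, 30, 48, 46, 38, 42, 59]
extract-min → returns 13:
  remove root 13; move last element 59 to root → [59, 22, 45, 35, 30, 48, 46, 38, 42]
  59 vs smaller child 22 at index 1, swap → [22, 59, 45, 35, 30, 48, 46, 38, 42]
  59 vs smaller child 30 at index 4, swap → [22, 30, 45, 35, 59, 48, 46, 38, 42]
extract-min → returns 22:
  remove root 22; move last element 42 to root → [42, 30, 45, 35, 59, 48, 46, 38]
  42 vs smaller child 30 at index 1, swap → [30, 42, 45, 35, 59, 48, 46, 38]
  42 vs smaller child 35 at index 3, swap → [30, 35, 45, 42, 59, 48, 46, 38]
  42 vs only child 38 at index 7, swap → [30, 35, 45, 38, 59, 48, 46, 42]
extract-min → returns 30:
  remove root 30; move last element 42 to root → [42, 35, 45, 38, 59, 48, 46]
  42 vs smaller child 35 at index 1, swap → [35, 42, 45, 38, 59, 48, 46]
  42 vs smaller child 38 at index 3, swap → [35, 38, 45, 42, 59, 48, 46]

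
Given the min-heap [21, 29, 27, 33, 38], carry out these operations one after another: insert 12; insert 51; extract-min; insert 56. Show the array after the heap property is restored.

[21, 29, 27, 33, 38, 51, 56]

insert 12:
  append 12 at index 5 → [21, 29, 27, 33, 38, 12]
  12 < parent 27 at index 2, swap → [21, 29, 12, 33, 38, 27]
  12 < parent 21 at index 0, swap → [12, 29, 21, 33, 38, 27]
insert 51:
  append 51 at index 6 → [12, 29, 21, 33, 38, 27, 51] (no swap needed)
extract-min → returns 12:
  remove root 12; move last element 51 to root → [51, 29, 21, 33, 38, 27]
  51 vs smaller child 21 at index 2, swap → [21, 29, 51, 33, 38, 27]
  51 vs only child 27 at index 5, swap → [21, 29, 27, 33, 38, 51]
insert 56:
  append 56 at index 6 → [21, 29, 27, 33, 38, 51, 56] (no swap needed)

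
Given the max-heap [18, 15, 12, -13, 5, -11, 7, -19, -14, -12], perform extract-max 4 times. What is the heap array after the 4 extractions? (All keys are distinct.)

extract-max #1 returns 18:
  remove root 18; move last element -12 to root → [-12, 15, 12, -13, 5, -11, 7, -19, -14]
  -12 vs larger child 15 at index 1, swap → [15, -12, 12, -13, 5, -11, 7, -19, -14]
  -12 vs larger child 5 at index 4, swap → [15, 5, 12, -13, -12, -11, 7, -19, -14]
extract-max #2 returns 15:
  remove root 15; move last element -14 to root → [-14, 5, 12, -13, -12, -11, 7, -19]
  -14 vs larger child 12 at index 2, swap → [12, 5, -14, -13, -12, -11, 7, -19]
  -14 vs larger child 7 at index 6, swap → [12, 5, 7, -13, -12, -11, -14, -19]
extract-max #3 returns 12:
  remove root 12; move last element -19 to root → [-19, 5, 7, -13, -12, -11, -14]
  -19 vs larger child 7 at index 2, swap → [7, 5, -19, -13, -12, -11, -14]
  -19 vs larger child -11 at index 5, swap → [7, 5, -11, -13, -12, -19, -14]
extract-max #4 returns 7:
  remove root 7; move last element -14 to root → [-14, 5, -11, -13, -12, -19]
  -14 vs larger child 5 at index 1, swap → [5, -14, -11, -13, -12, -19]
  -14 vs larger child -12 at index 4, swap → [5, -12, -11, -13, -14, -19]

[5, -12, -11, -13, -14, -19]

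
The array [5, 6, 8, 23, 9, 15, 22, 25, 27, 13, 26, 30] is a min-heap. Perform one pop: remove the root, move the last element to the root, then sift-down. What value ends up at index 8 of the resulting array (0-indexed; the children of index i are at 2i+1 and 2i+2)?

27

remove root 5; move last element 30 to root → [30, 6, 8, 23, 9, 15, 22, 25, 27, 13, 26]
30 vs smaller child 6 at index 1, swap → [6, 30, 8, 23, 9, 15, 22, 25, 27, 13, 26]
30 vs smaller child 9 at index 4, swap → [6, 9, 8, 23, 30, 15, 22, 25, 27, 13, 26]
30 vs smaller child 13 at index 9, swap → [6, 9, 8, 23, 13, 15, 22, 25, 27, 30, 26]
resulting array: [6, 9, 8, 23, 13, 15, 22, 25, 27, 30, 26]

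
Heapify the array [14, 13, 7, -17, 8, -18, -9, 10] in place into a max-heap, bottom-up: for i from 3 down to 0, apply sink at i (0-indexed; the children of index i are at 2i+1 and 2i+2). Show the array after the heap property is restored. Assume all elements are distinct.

[14, 13, 7, 10, 8, -18, -9, -17]

sift down from index 3:
  -17 vs only child 10 at index 7, swap → [14, 13, 7, 10, 8, -18, -9, -17]
sift down from index 2: already satisfies heap property
sift down from index 1: already satisfies heap property
sift down from index 0: already satisfies heap property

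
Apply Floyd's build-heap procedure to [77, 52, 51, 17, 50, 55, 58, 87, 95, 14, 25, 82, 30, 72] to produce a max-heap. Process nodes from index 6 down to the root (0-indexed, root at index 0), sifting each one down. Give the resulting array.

[95, 87, 82, 77, 50, 55, 72, 52, 17, 14, 25, 51, 30, 58]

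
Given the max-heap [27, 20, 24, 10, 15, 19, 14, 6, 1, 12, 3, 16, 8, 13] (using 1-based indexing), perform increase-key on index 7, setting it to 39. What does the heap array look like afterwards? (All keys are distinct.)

[39, 20, 27, 10, 15, 19, 24, 6, 1, 12, 3, 16, 8, 13]

set index 7 from 14 to 39 → [27, 20, 24, 10, 15, 19, 39, 6, 1, 12, 3, 16, 8, 13]
39 > parent 24 at index 3, swap → [27, 20, 39, 10, 15, 19, 24, 6, 1, 12, 3, 16, 8, 13]
39 > parent 27 at index 1, swap → [39, 20, 27, 10, 15, 19, 24, 6, 1, 12, 3, 16, 8, 13]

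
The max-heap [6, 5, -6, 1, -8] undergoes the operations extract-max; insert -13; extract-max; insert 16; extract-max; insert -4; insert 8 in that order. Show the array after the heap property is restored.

[8, -4, 1, -13, -8, -6]

extract-max → returns 6:
  remove root 6; move last element -8 to root → [-8, 5, -6, 1]
  -8 vs larger child 5 at index 1, swap → [5, -8, -6, 1]
  -8 vs only child 1 at index 3, swap → [5, 1, -6, -8]
insert -13:
  append -13 at index 4 → [5, 1, -6, -8, -13] (no swap needed)
extract-max → returns 5:
  remove root 5; move last element -13 to root → [-13, 1, -6, -8]
  -13 vs larger child 1 at index 1, swap → [1, -13, -6, -8]
  -13 vs only child -8 at index 3, swap → [1, -8, -6, -13]
insert 16:
  append 16 at index 4 → [1, -8, -6, -13, 16]
  16 > parent -8 at index 1, swap → [1, 16, -6, -13, -8]
  16 > parent 1 at index 0, swap → [16, 1, -6, -13, -8]
extract-max → returns 16:
  remove root 16; move last element -8 to root → [-8, 1, -6, -13]
  -8 vs larger child 1 at index 1, swap → [1, -8, -6, -13]
insert -4:
  append -4 at index 4 → [1, -8, -6, -13, -4]
  -4 > parent -8 at index 1, swap → [1, -4, -6, -13, -8]
insert 8:
  append 8 at index 5 → [1, -4, -6, -13, -8, 8]
  8 > parent -6 at index 2, swap → [1, -4, 8, -13, -8, -6]
  8 > parent 1 at index 0, swap → [8, -4, 1, -13, -8, -6]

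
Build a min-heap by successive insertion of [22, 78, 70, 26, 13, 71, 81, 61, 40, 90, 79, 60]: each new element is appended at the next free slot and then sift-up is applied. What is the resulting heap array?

Insert 22:
  append 22 at index 0 → [22] (no swap needed)
Insert 78:
  append 78 at index 1 → [22, 78] (no swap needed)
Insert 70:
  append 70 at index 2 → [22, 78, 70] (no swap needed)
Insert 26:
  append 26 at index 3 → [22, 78, 70, 26]
  26 < parent 78 at index 1, swap → [22, 26, 70, 78]
Insert 13:
  append 13 at index 4 → [22, 26, 70, 78, 13]
  13 < parent 26 at index 1, swap → [22, 13, 70, 78, 26]
  13 < parent 22 at index 0, swap → [13, 22, 70, 78, 26]
Insert 71:
  append 71 at index 5 → [13, 22, 70, 78, 26, 71] (no swap needed)
Insert 81:
  append 81 at index 6 → [13, 22, 70, 78, 26, 71, 81] (no swap needed)
Insert 61:
  append 61 at index 7 → [13, 22, 70, 78, 26, 71, 81, 61]
  61 < parent 78 at index 3, swap → [13, 22, 70, 61, 26, 71, 81, 78]
Insert 40:
  append 40 at index 8 → [13, 22, 70, 61, 26, 71, 81, 78, 40]
  40 < parent 61 at index 3, swap → [13, 22, 70, 40, 26, 71, 81, 78, 61]
Insert 90:
  append 90 at index 9 → [13, 22, 70, 40, 26, 71, 81, 78, 61, 90] (no swap needed)
Insert 79:
  append 79 at index 10 → [13, 22, 70, 40, 26, 71, 81, 78, 61, 90, 79] (no swap needed)
Insert 60:
  append 60 at index 11 → [13, 22, 70, 40, 26, 71, 81, 78, 61, 90, 79, 60]
  60 < parent 71 at index 5, swap → [13, 22, 70, 40, 26, 60, 81, 78, 61, 90, 79, 71]
  60 < parent 70 at index 2, swap → [13, 22, 60, 40, 26, 70, 81, 78, 61, 90, 79, 71]

[13, 22, 60, 40, 26, 70, 81, 78, 61, 90, 79, 71]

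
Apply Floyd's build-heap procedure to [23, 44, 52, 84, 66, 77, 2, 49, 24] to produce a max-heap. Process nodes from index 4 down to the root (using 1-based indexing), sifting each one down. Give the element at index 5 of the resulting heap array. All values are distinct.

23

sift down from index 4: already satisfies heap property
sift down from index 3:
  52 vs larger child 77 at index 6, swap → [23, 44, 77, 84, 66, 52, 2, 49, 24]
sift down from index 2:
  44 vs larger child 84 at index 4, swap → [23, 84, 77, 44, 66, 52, 2, 49, 24]
  44 vs larger child 49 at index 8, swap → [23, 84, 77, 49, 66, 52, 2, 44, 24]
sift down from index 1:
  23 vs larger child 84 at index 2, swap → [84, 23, 77, 49, 66, 52, 2, 44, 24]
  23 vs larger child 66 at index 5, swap → [84, 66, 77, 49, 23, 52, 2, 44, 24]
resulting array: [84, 66, 77, 49, 23, 52, 2, 44, 24]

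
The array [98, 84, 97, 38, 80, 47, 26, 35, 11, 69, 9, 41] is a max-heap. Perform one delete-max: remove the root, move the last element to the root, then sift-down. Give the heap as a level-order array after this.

[97, 84, 47, 38, 80, 41, 26, 35, 11, 69, 9]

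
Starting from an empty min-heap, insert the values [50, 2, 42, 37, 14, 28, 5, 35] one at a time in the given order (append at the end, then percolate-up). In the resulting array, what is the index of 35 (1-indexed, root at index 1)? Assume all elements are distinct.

4

Insert 50:
  append 50 at index 1 → [50] (no swap needed)
Insert 2:
  append 2 at index 2 → [50, 2]
  2 < parent 50 at index 1, swap → [2, 50]
Insert 42:
  append 42 at index 3 → [2, 50, 42] (no swap needed)
Insert 37:
  append 37 at index 4 → [2, 50, 42, 37]
  37 < parent 50 at index 2, swap → [2, 37, 42, 50]
Insert 14:
  append 14 at index 5 → [2, 37, 42, 50, 14]
  14 < parent 37 at index 2, swap → [2, 14, 42, 50, 37]
Insert 28:
  append 28 at index 6 → [2, 14, 42, 50, 37, 28]
  28 < parent 42 at index 3, swap → [2, 14, 28, 50, 37, 42]
Insert 5:
  append 5 at index 7 → [2, 14, 28, 50, 37, 42, 5]
  5 < parent 28 at index 3, swap → [2, 14, 5, 50, 37, 42, 28]
Insert 35:
  append 35 at index 8 → [2, 14, 5, 50, 37, 42, 28, 35]
  35 < parent 50 at index 4, swap → [2, 14, 5, 35, 37, 42, 28, 50]
resulting array: [2, 14, 5, 35, 37, 42, 28, 50]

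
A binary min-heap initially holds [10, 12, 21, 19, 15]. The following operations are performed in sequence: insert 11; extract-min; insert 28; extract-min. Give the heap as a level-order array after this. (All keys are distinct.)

[12, 15, 21, 19, 28]

insert 11:
  append 11 at index 5 → [10, 12, 21, 19, 15, 11]
  11 < parent 21 at index 2, swap → [10, 12, 11, 19, 15, 21]
extract-min → returns 10:
  remove root 10; move last element 21 to root → [21, 12, 11, 19, 15]
  21 vs smaller child 11 at index 2, swap → [11, 12, 21, 19, 15]
insert 28:
  append 28 at index 5 → [11, 12, 21, 19, 15, 28] (no swap needed)
extract-min → returns 11:
  remove root 11; move last element 28 to root → [28, 12, 21, 19, 15]
  28 vs smaller child 12 at index 1, swap → [12, 28, 21, 19, 15]
  28 vs smaller child 15 at index 4, swap → [12, 15, 21, 19, 28]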